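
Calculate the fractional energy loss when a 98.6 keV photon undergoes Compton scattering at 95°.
0.1734 (or 17.34%)

Calculate initial and final photon energies:

Initial: E₀ = 98.6 keV → λ₀ = 12.5745 pm
Compton shift: Δλ = 2.6378 pm
Final wavelength: λ' = 15.2122 pm
Final energy: E' = 81.5029 keV

Fractional energy loss:
(E₀ - E')/E₀ = (98.6000 - 81.5029)/98.6000
= 17.0971/98.6000
= 0.1734
= 17.34%

(Intermediate values are shown rounded; full precision is carried through to the final answer.)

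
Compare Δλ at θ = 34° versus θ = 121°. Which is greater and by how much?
121° produces the larger shift by a factor of 8.862

Calculate both shifts using Δλ = λ_C(1 - cos θ):

For θ₁ = 34°:
Δλ₁ = 2.4263 × (1 - cos(34°))
Δλ₁ = 2.4263 × 0.1710
Δλ₁ = 0.4148 pm

For θ₂ = 121°:
Δλ₂ = 2.4263 × (1 - cos(121°))
Δλ₂ = 2.4263 × 1.5150
Δλ₂ = 3.6760 pm

The 121° angle produces the larger shift.
Ratio: 3.6760/0.4148 = 8.862

(Intermediate values are shown rounded; full precision is carried through to the final answer.)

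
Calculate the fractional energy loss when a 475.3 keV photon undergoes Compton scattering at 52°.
0.2633 (or 26.33%)

Calculate initial and final photon energies:

Initial: E₀ = 475.3 keV → λ₀ = 2.6085 pm
Compton shift: Δλ = 0.9325 pm
Final wavelength: λ' = 3.5411 pm
Final energy: E' = 350.1320 keV

Fractional energy loss:
(E₀ - E')/E₀ = (475.3000 - 350.1320)/475.3000
= 125.1680/475.3000
= 0.2633
= 26.33%

(Intermediate values are shown rounded; full precision is carried through to the final answer.)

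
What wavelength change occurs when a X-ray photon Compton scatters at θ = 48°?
0.8028 pm

Using the Compton scattering formula:
Δλ = λ_C(1 - cos θ)

where λ_C = h/(m_e·c) ≈ 2.4263 pm is the Compton wavelength of an electron.

For θ = 48°:
cos(48°) = 0.6691
1 - cos(48°) = 0.3309

Δλ = 2.4263 × 0.3309
Δλ = 0.8028 pm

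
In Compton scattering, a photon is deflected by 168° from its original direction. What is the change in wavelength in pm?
4.7996 pm

Using the Compton scattering formula:
Δλ = λ_C(1 - cos θ)

where λ_C = h/(m_e·c) ≈ 2.4263 pm is the Compton wavelength of an electron.

For θ = 168°:
cos(168°) = -0.9781
1 - cos(168°) = 1.9781

Δλ = 2.4263 × 1.9781
Δλ = 4.7996 pm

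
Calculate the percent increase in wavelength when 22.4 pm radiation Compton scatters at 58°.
5.0918%

Calculate the Compton shift:
Δλ = λ_C(1 - cos(58°))
Δλ = 2.4263 × (1 - cos(58°))
Δλ = 2.4263 × 0.4701
Δλ = 1.1406 pm

Percentage change:
(Δλ/λ₀) × 100 = (1.1406/22.4) × 100
= 5.0918%

(Intermediate values are shown rounded; full precision is carried through to the final answer.)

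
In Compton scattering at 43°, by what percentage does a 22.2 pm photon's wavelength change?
2.9361%

Calculate the Compton shift:
Δλ = λ_C(1 - cos(43°))
Δλ = 2.4263 × (1 - cos(43°))
Δλ = 2.4263 × 0.2686
Δλ = 0.6518 pm

Percentage change:
(Δλ/λ₀) × 100 = (0.6518/22.2) × 100
= 2.9361%

(Intermediate values are shown rounded; full precision is carried through to the final answer.)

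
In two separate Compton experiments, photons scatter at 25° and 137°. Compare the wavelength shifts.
137° produces the larger shift by a factor of 18.479

Calculate both shifts using Δλ = λ_C(1 - cos θ):

For θ₁ = 25°:
Δλ₁ = 2.4263 × (1 - cos(25°))
Δλ₁ = 2.4263 × 0.0937
Δλ₁ = 0.2273 pm

For θ₂ = 137°:
Δλ₂ = 2.4263 × (1 - cos(137°))
Δλ₂ = 2.4263 × 1.7314
Δλ₂ = 4.2008 pm

The 137° angle produces the larger shift.
Ratio: 4.2008/0.2273 = 18.479

(Intermediate values are shown rounded; full precision is carried through to the final answer.)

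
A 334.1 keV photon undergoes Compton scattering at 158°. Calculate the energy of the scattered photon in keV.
147.8301 keV

First convert energy to wavelength:
λ = hc/E, with hc ≈ 1239.842 keV·pm (i.e. 1239.842 eV·nm)

For E = 334.1 keV = 334100 eV:
λ = 1239.842 keV·pm / 334.1 keV
λ = 3.7110 pm

Calculate the Compton shift:
Δλ = λ_C(1 - cos(158°)) = 2.4263 × 1.9272
Δλ = 4.6759 pm

Final wavelength:
λ' = 3.7110 + 4.6759 = 8.3869 pm

Final energy:
E' = hc/λ' = 1239.842 / 8.3869 = 147.8301 keV

(Intermediate values are shown rounded; full precision is carried through to the final answer.)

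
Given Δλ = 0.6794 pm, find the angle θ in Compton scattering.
43.95°

From the Compton formula Δλ = λ_C(1 - cos θ), we can solve for θ:

cos θ = 1 - Δλ/λ_C

Given:
- Δλ = 0.6794 pm
- λ_C = h/(m_e·c) ≈ 2.42631024 pm

cos θ = 1 - 0.6794/2.42631024
cos θ = 1 - 0.280014
cos θ = 0.719986

θ = arccos(0.719986)
θ = 43.95°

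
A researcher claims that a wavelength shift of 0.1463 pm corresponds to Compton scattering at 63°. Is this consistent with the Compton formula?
No, inconsistent

Calculate the expected shift for θ = 63°:

Δλ_expected = λ_C(1 - cos(63°))
Δλ_expected = 2.4263 × (1 - cos(63°))
Δλ_expected = 2.4263 × 0.5460
Δλ_expected = 1.3248 pm

Given shift: 0.1463 pm
Expected shift: 1.3248 pm
Difference: 1.1785 pm

The values do not match. The given shift corresponds to θ ≈ 20.0°, not 63°.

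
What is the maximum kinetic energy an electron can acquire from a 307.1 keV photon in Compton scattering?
167.6333 keV

Maximum energy transfer occurs at θ = 180° (backscattering).

Initial photon: E₀ = 307.1 keV → λ₀ = 4.0373 pm

Maximum Compton shift (at 180°):
Δλ_max = 2λ_C = 2 × 2.4263 = 4.8526 pm

Final wavelength:
λ' = 4.0373 + 4.8526 = 8.8899 pm

Minimum photon energy (maximum energy to electron):
E'_min = hc/λ' = 139.4667 keV

Maximum electron kinetic energy:
K_max = E₀ - E'_min = 307.1000 - 139.4667 = 167.6333 keV

(Intermediate values are shown rounded; full precision is carried through to the final answer.)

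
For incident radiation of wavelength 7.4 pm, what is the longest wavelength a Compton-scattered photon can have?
12.2526 pm (at θ = 180°)

The Compton shift is Δλ = λ_C(1 − cos θ).

Since cos θ ranges from −1 to 1, the factor (1 − cos θ) ranges from 0 to 2; the maximum shift occurs at θ = 180° (backscattering):
Δλ_max = 2λ_C = 2 × 2.4263 pm = 4.8526 pm

Maximum scattered wavelength:
λ'_max = λ₀ + Δλ_max = 7.4 + 4.8526 = 12.2526 pm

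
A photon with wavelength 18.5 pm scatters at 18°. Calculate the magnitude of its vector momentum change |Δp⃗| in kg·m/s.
1.1172e-23 kg·m/s

Photon momentum magnitude is p = h/λ.

Initial momentum:
p₀ = h/λ = 6.6261e-34/1.8500e-11 = 3.5817e-23 kg·m/s

After scattering:
λ' = λ + Δλ = 18.5 + 0.1188 = 18.6188 pm
p' = h/λ' = 6.6261e-34/1.8619e-11 = 3.5588e-23 kg·m/s

Momentum is a vector; the scattered photon's direction makes angle θ = 18° with the incident direction. The magnitude of the vector change Δp⃗ = p⃗₀ − p⃗' is found from the law of cosines:
|Δp⃗|² = p₀² + p'² − 2p₀p'cos θ
|Δp⃗|² = (3.5817e-23)² + (3.5588e-23)² − 2·3.5817e-23·3.5588e-23·cos(18°)
|Δp⃗| = 1.1172e-23 kg·m/s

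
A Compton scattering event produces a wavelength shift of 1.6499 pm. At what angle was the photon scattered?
71.34°

From the Compton formula Δλ = λ_C(1 - cos θ), we can solve for θ:

cos θ = 1 - Δλ/λ_C

Given:
- Δλ = 1.6499 pm
- λ_C = h/(m_e·c) ≈ 2.42631024 pm

cos θ = 1 - 1.6499/2.42631024
cos θ = 1 - 0.680004
cos θ = 0.319996

θ = arccos(0.319996)
θ = 71.34°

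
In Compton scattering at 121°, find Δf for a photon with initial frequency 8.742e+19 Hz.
4.523e+19 Hz (decrease)

Convert frequency to wavelength (c = 299792458 m/s):
λ₀ = c/f₀ = 299792458/8.742e+19 = 3.4293349e-12 m = 3.4293 pm

Calculate Compton shift:
Δλ = λ_C(1 - cos(121°)) = 3.6760 pm

Final wavelength:
λ' = λ₀ + Δλ = 3.4293 + 3.6760 = 7.1053 pm

Final frequency:
f' = c/λ' = 299792458/7.1052873e-12 = 4.2192869e+19 Hz

Frequency shift (decrease):
Δf = f₀ - f' = 8.742e+19 - 4.2192869e+19 = 4.523e+19 Hz

(Intermediate values are shown rounded; full precision is carried through to the final answer.)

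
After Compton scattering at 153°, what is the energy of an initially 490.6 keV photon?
174.2486 keV

First convert energy to wavelength:
λ = hc/E, with hc ≈ 1239.842 keV·pm (i.e. 1239.842 eV·nm)

For E = 490.6 keV = 490600 eV:
λ = 1239.842 keV·pm / 490.6 keV
λ = 2.5272 pm

Calculate the Compton shift:
Δλ = λ_C(1 - cos(153°)) = 2.4263 × 1.8910
Δλ = 4.5882 pm

Final wavelength:
λ' = 2.5272 + 4.5882 = 7.1154 pm

Final energy:
E' = hc/λ' = 1239.842 / 7.1154 = 174.2486 keV

(Intermediate values are shown rounded; full precision is carried through to the final answer.)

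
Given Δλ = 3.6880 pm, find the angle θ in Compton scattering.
121.33°

From the Compton formula Δλ = λ_C(1 - cos θ), we can solve for θ:

cos θ = 1 - Δλ/λ_C

Given:
- Δλ = 3.6880 pm
- λ_C = h/(m_e·c) ≈ 2.42631024 pm

cos θ = 1 - 3.6880/2.42631024
cos θ = 1 - 1.520003
cos θ = -0.520003

θ = arccos(-0.520003)
θ = 121.33°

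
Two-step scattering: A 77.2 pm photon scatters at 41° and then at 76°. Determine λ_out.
79.6345 pm

Apply Compton shift twice:

First scattering at θ₁ = 41°:
Δλ₁ = λ_C(1 - cos(41°))
Δλ₁ = 2.4263 × 0.2453
Δλ₁ = 0.5952 pm

After first scattering:
λ₁ = 77.2 + 0.5952 = 77.7952 pm

Second scattering at θ₂ = 76°:
Δλ₂ = λ_C(1 - cos(76°))
Δλ₂ = 2.4263 × 0.7581
Δλ₂ = 1.8393 pm

Final wavelength:
λ₂ = 77.7952 + 1.8393 = 79.6345 pm

Total shift: Δλ_total = 0.5952 + 1.8393 = 2.4345 pm

(Intermediate values are shown rounded; full precision is carried through to the final answer.)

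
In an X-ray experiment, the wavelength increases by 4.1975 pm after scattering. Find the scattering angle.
136.89°

From the Compton formula Δλ = λ_C(1 - cos θ), we can solve for θ:

cos θ = 1 - Δλ/λ_C

Given:
- Δλ = 4.1975 pm
- λ_C = h/(m_e·c) ≈ 2.42631024 pm

cos θ = 1 - 4.1975/2.42631024
cos θ = 1 - 1.729993
cos θ = -0.729993

θ = arccos(-0.729993)
θ = 136.89°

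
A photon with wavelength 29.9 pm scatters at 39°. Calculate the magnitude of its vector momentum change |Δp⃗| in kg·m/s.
1.4668e-23 kg·m/s

Photon momentum magnitude is p = h/λ.

Initial momentum:
p₀ = h/λ = 6.6261e-34/2.9900e-11 = 2.2161e-23 kg·m/s

After scattering:
λ' = λ + Δλ = 29.9 + 0.5407 = 30.4407 pm
p' = h/λ' = 6.6261e-34/3.0441e-11 = 2.1767e-23 kg·m/s

Momentum is a vector; the scattered photon's direction makes angle θ = 39° with the incident direction. The magnitude of the vector change Δp⃗ = p⃗₀ − p⃗' is found from the law of cosines:
|Δp⃗|² = p₀² + p'² − 2p₀p'cos θ
|Δp⃗|² = (2.2161e-23)² + (2.1767e-23)² − 2·2.2161e-23·2.1767e-23·cos(39°)
|Δp⃗| = 1.4668e-23 kg·m/s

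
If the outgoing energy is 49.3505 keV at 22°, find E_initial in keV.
49.7000 keV

Convert final energy to wavelength (hc ≈ 1239.842 keV·pm):
λ' = hc/E' = 1239.842 / 49.3505 = 25.1232 pm

Calculate the Compton shift:
Δλ = λ_C(1 - cos(22°))
Δλ = 2.4263 × (1 - cos(22°))
Δλ = 0.1767 pm

Initial wavelength:
λ = λ' - Δλ = 25.1232 - 0.1767 = 24.9465 pm

Initial energy:
E = hc/λ = 1239.842 / 24.9465 = 49.7000 keV

(Intermediate values are shown rounded; full precision is carried through to the final answer.)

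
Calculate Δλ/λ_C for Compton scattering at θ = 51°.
0.3707 λ_C

The Compton shift formula is:
Δλ = λ_C(1 - cos θ)

Dividing both sides by λ_C:
Δλ/λ_C = 1 - cos θ

For θ = 51°:
Δλ/λ_C = 1 - cos(51°)
Δλ/λ_C = 1 - 0.6293
Δλ/λ_C = 0.3707

This means the shift is 0.3707 × λ_C = 0.8994 pm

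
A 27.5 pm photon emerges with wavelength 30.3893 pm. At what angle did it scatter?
101.00°

First find the wavelength shift:
Δλ = λ' - λ = 30.3893 - 27.5 = 2.8893 pm

Using Δλ = λ_C(1 - cos θ), with λ_C = h/(m_e·c) ≈ 2.42631024 pm:
cos θ = 1 - Δλ/λ_C
cos θ = 1 - 2.8893/2.42631024
cos θ = -0.190821

θ = arccos(-0.190821)
θ = 101.00°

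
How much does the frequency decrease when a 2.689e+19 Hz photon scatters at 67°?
3.148e+18 Hz (decrease)

Convert frequency to wavelength (c = 299792458 m/s):
λ₀ = c/f₀ = 299792458/2.689e+19 = 1.1148846e-11 m = 11.1488 pm

Calculate Compton shift:
Δλ = λ_C(1 - cos(67°)) = 1.4783 pm

Final wavelength:
λ' = λ₀ + Δλ = 11.1488 + 1.4783 = 12.6271 pm

Final frequency:
f' = c/λ' = 299792458/1.2627121e-11 = 2.3741949e+19 Hz

Frequency shift (decrease):
Δf = f₀ - f' = 2.689e+19 - 2.3741949e+19 = 3.148e+18 Hz

(Intermediate values are shown rounded; full precision is carried through to the final answer.)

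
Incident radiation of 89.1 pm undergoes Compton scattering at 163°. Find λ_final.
93.8466 pm

Using the Compton scattering formula:
λ' = λ + Δλ = λ + λ_C(1 - cos θ)

Given:
- Initial wavelength λ = 89.1 pm
- Scattering angle θ = 163°
- Compton wavelength λ_C ≈ 2.4263 pm

Calculate the shift:
Δλ = 2.4263 × (1 - cos(163°))
Δλ = 2.4263 × 1.9563
Δλ = 4.7466 pm

Final wavelength:
λ' = 89.1 + 4.7466 = 93.8466 pm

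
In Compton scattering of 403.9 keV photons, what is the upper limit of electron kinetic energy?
247.3997 keV

Maximum energy transfer occurs at θ = 180° (backscattering).

Initial photon: E₀ = 403.9 keV → λ₀ = 3.0697 pm

Maximum Compton shift (at 180°):
Δλ_max = 2λ_C = 2 × 2.4263 = 4.8526 pm

Final wavelength:
λ' = 3.0697 + 4.8526 = 7.9223 pm

Minimum photon energy (maximum energy to electron):
E'_min = hc/λ' = 156.5003 keV

Maximum electron kinetic energy:
K_max = E₀ - E'_min = 403.9000 - 156.5003 = 247.3997 keV

(Intermediate values are shown rounded; full precision is carried through to the final answer.)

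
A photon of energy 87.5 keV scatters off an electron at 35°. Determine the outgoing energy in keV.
84.8718 keV

First convert energy to wavelength:
λ = hc/E, with hc ≈ 1239.842 keV·pm (i.e. 1239.842 eV·nm)

For E = 87.5 keV = 87500 eV:
λ = 1239.842 keV·pm / 87.5 keV
λ = 14.1696 pm

Calculate the Compton shift:
Δλ = λ_C(1 - cos(35°)) = 2.4263 × 0.1808
Δλ = 0.4388 pm

Final wavelength:
λ' = 14.1696 + 0.4388 = 14.6084 pm

Final energy:
E' = hc/λ' = 1239.842 / 14.6084 = 84.8718 keV

(Intermediate values are shown rounded; full precision is carried through to the final answer.)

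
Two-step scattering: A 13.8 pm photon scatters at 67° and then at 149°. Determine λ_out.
19.7843 pm

Apply Compton shift twice:

First scattering at θ₁ = 67°:
Δλ₁ = λ_C(1 - cos(67°))
Δλ₁ = 2.4263 × 0.6093
Δλ₁ = 1.4783 pm

After first scattering:
λ₁ = 13.8 + 1.4783 = 15.2783 pm

Second scattering at θ₂ = 149°:
Δλ₂ = λ_C(1 - cos(149°))
Δλ₂ = 2.4263 × 1.8572
Δλ₂ = 4.5061 pm

Final wavelength:
λ₂ = 15.2783 + 4.5061 = 19.7843 pm

Total shift: Δλ_total = 1.4783 + 4.5061 = 5.9843 pm

(Intermediate values are shown rounded; full precision is carried through to the final answer.)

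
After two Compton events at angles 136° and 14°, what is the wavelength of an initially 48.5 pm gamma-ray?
52.7437 pm

Apply Compton shift twice:

First scattering at θ₁ = 136°:
Δλ₁ = λ_C(1 - cos(136°))
Δλ₁ = 2.4263 × 1.7193
Δλ₁ = 4.1717 pm

After first scattering:
λ₁ = 48.5 + 4.1717 = 52.6717 pm

Second scattering at θ₂ = 14°:
Δλ₂ = λ_C(1 - cos(14°))
Δλ₂ = 2.4263 × 0.0297
Δλ₂ = 0.0721 pm

Final wavelength:
λ₂ = 52.6717 + 0.0721 = 52.7437 pm

Total shift: Δλ_total = 4.1717 + 0.0721 = 4.2437 pm

(Intermediate values are shown rounded; full precision is carried through to the final answer.)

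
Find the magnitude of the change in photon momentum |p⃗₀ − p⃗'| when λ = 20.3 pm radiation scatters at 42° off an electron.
2.3064e-23 kg·m/s

Photon momentum magnitude is p = h/λ.

Initial momentum:
p₀ = h/λ = 6.6261e-34/2.0300e-11 = 3.2641e-23 kg·m/s

After scattering:
λ' = λ + Δλ = 20.3 + 0.6232 = 20.9232 pm
p' = h/λ' = 6.6261e-34/2.0923e-11 = 3.1669e-23 kg·m/s

Momentum is a vector; the scattered photon's direction makes angle θ = 42° with the incident direction. The magnitude of the vector change Δp⃗ = p⃗₀ − p⃗' is found from the law of cosines:
|Δp⃗|² = p₀² + p'² − 2p₀p'cos θ
|Δp⃗|² = (3.2641e-23)² + (3.1669e-23)² − 2·3.2641e-23·3.1669e-23·cos(42°)
|Δp⃗| = 2.3064e-23 kg·m/s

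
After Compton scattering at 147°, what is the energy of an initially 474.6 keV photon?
175.2779 keV

First convert energy to wavelength:
λ = hc/E, with hc ≈ 1239.842 keV·pm (i.e. 1239.842 eV·nm)

For E = 474.6 keV = 474600 eV:
λ = 1239.842 keV·pm / 474.6 keV
λ = 2.6124 pm

Calculate the Compton shift:
Δλ = λ_C(1 - cos(147°)) = 2.4263 × 1.8387
Δλ = 4.4612 pm

Final wavelength:
λ' = 2.6124 + 4.4612 = 7.0736 pm

Final energy:
E' = hc/λ' = 1239.842 / 7.0736 = 175.2779 keV

(Intermediate values are shown rounded; full precision is carried through to the final answer.)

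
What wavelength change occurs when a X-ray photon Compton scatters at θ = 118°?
3.5654 pm

Using the Compton scattering formula:
Δλ = λ_C(1 - cos θ)

where λ_C = h/(m_e·c) ≈ 2.4263 pm is the Compton wavelength of an electron.

For θ = 118°:
cos(118°) = -0.4695
1 - cos(118°) = 1.4695

Δλ = 2.4263 × 1.4695
Δλ = 3.5654 pm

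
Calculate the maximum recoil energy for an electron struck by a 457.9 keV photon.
293.9060 keV

Maximum energy transfer occurs at θ = 180° (backscattering).

Initial photon: E₀ = 457.9 keV → λ₀ = 2.7077 pm

Maximum Compton shift (at 180°):
Δλ_max = 2λ_C = 2 × 2.4263 = 4.8526 pm

Final wavelength:
λ' = 2.7077 + 4.8526 = 7.5603 pm

Minimum photon energy (maximum energy to electron):
E'_min = hc/λ' = 163.9940 keV

Maximum electron kinetic energy:
K_max = E₀ - E'_min = 457.9000 - 163.9940 = 293.9060 keV

(Intermediate values are shown rounded; full precision is carried through to the final answer.)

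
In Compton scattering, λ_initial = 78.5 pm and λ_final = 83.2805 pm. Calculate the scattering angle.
166.00°

First find the wavelength shift:
Δλ = λ' - λ = 83.2805 - 78.5 = 4.7805 pm

Using Δλ = λ_C(1 - cos θ), with λ_C = h/(m_e·c) ≈ 2.42631024 pm:
cos θ = 1 - Δλ/λ_C
cos θ = 1 - 4.7805/2.42631024
cos θ = -0.970276

θ = arccos(-0.970276)
θ = 166.00°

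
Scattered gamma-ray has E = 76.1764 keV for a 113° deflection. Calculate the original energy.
96.1000 keV

Convert final energy to wavelength (hc ≈ 1239.842 keV·pm):
λ' = hc/E' = 1239.842 / 76.1764 = 16.2759 pm

Calculate the Compton shift:
Δλ = λ_C(1 - cos(113°))
Δλ = 2.4263 × (1 - cos(113°))
Δλ = 3.3743 pm

Initial wavelength:
λ = λ' - Δλ = 16.2759 - 3.3743 = 12.9016 pm

Initial energy:
E = hc/λ = 1239.842 / 12.9016 = 96.1000 keV

(Intermediate values are shown rounded; full precision is carried through to the final answer.)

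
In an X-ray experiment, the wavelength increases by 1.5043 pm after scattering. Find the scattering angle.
67.67°

From the Compton formula Δλ = λ_C(1 - cos θ), we can solve for θ:

cos θ = 1 - Δλ/λ_C

Given:
- Δλ = 1.5043 pm
- λ_C = h/(m_e·c) ≈ 2.42631024 pm

cos θ = 1 - 1.5043/2.42631024
cos θ = 1 - 0.619995
cos θ = 0.380005

θ = arccos(0.380005)
θ = 67.67°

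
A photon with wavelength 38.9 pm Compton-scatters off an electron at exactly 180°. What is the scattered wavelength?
43.7526 pm

Using the Compton formula: λ' = λ + λ_C(1 − cos θ)

For θ = 180°, cos θ = -1 (exact) = -1.0000, so:
1 − cos 180° = 1 − (-1) = 2.0000

Δλ = λ_C × 2.0000 = 2.4263 × 2.0000 = 4.8526 pm

λ' = 38.9 + 4.8526 = 43.7526 pm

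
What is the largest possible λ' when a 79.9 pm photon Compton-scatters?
84.7526 pm (at θ = 180°)

The Compton shift is Δλ = λ_C(1 − cos θ).

Since cos θ ranges from −1 to 1, the factor (1 − cos θ) ranges from 0 to 2; the maximum shift occurs at θ = 180° (backscattering):
Δλ_max = 2λ_C = 2 × 2.4263 pm = 4.8526 pm

Maximum scattered wavelength:
λ'_max = λ₀ + Δλ_max = 79.9 + 4.8526 = 84.7526 pm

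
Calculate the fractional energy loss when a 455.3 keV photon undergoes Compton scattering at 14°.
0.0258 (or 2.58%)

Calculate initial and final photon energies:

Initial: E₀ = 455.3 keV → λ₀ = 2.7231 pm
Compton shift: Δλ = 0.0721 pm
Final wavelength: λ' = 2.7952 pm
Final energy: E' = 443.5605 keV

Fractional energy loss:
(E₀ - E')/E₀ = (455.3000 - 443.5605)/455.3000
= 11.7395/455.3000
= 0.0258
= 2.58%

(Intermediate values are shown rounded; full precision is carried through to the final answer.)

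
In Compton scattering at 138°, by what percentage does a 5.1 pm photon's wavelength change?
82.9296%

Calculate the Compton shift:
Δλ = λ_C(1 - cos(138°))
Δλ = 2.4263 × (1 - cos(138°))
Δλ = 2.4263 × 1.7431
Δλ = 4.2294 pm

Percentage change:
(Δλ/λ₀) × 100 = (4.2294/5.1) × 100
= 82.9296%

(Intermediate values are shown rounded; full precision is carried through to the final answer.)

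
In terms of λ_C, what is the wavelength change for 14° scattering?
0.0297 λ_C

The Compton shift formula is:
Δλ = λ_C(1 - cos θ)

Dividing both sides by λ_C:
Δλ/λ_C = 1 - cos θ

For θ = 14°:
Δλ/λ_C = 1 - cos(14°)
Δλ/λ_C = 1 - 0.9703
Δλ/λ_C = 0.0297

This means the shift is 0.0297 × λ_C = 0.0721 pm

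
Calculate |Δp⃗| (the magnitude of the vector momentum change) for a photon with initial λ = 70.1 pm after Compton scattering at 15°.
2.4661e-24 kg·m/s

Photon momentum magnitude is p = h/λ.

Initial momentum:
p₀ = h/λ = 6.6261e-34/7.0100e-11 = 9.4523e-24 kg·m/s

After scattering:
λ' = λ + Δλ = 70.1 + 0.0827 = 70.1827 pm
p' = h/λ' = 6.6261e-34/7.0183e-11 = 9.4412e-24 kg·m/s

Momentum is a vector; the scattered photon's direction makes angle θ = 15° with the incident direction. The magnitude of the vector change Δp⃗ = p⃗₀ − p⃗' is found from the law of cosines:
|Δp⃗|² = p₀² + p'² − 2p₀p'cos θ
|Δp⃗|² = (9.4523e-24)² + (9.4412e-24)² − 2·9.4523e-24·9.4412e-24·cos(15°)
|Δp⃗| = 2.4661e-24 kg·m/s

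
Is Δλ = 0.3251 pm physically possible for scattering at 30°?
Yes, consistent

Calculate the expected shift for θ = 30°:

Δλ_expected = λ_C(1 - cos(30°))
Δλ_expected = 2.4263 × (1 - cos(30°))
Δλ_expected = 2.4263 × 0.1340
Δλ_expected = 0.3251 pm

Given shift: 0.3251 pm
Expected shift: 0.3251 pm
Difference: 0.0000 pm

The values match. This is consistent with Compton scattering at the stated angle.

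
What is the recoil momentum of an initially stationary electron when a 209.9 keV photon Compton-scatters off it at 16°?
3.1028e-23 kg·m/s

The electron is initially at rest, so by conservation of momentum:
p⃗_e = p⃗₀ − p⃗'  (incident photon momentum minus scattered photon momentum)

Photon momentum magnitudes (p = h/λ = E/c):
λ₀ = hc/E₀ = 5.9068 pm → p₀ = h/λ₀ = 1.1218e-22 kg·m/s
Δλ = λ_C(1 − cos 16°) = 0.0940 pm
λ' = 6.0008 pm → p' = h/λ' = 1.1042e-22 kg·m/s

The scattered photon makes angle θ = 16° with the incident direction, so by the law of cosines:
|p⃗_e|² = p₀² + p'² − 2p₀p'cos θ
|p⃗_e|² = (1.1218e-22)² + (1.1042e-22)² − 2·1.1218e-22·1.1042e-22·cos(16°)
|p⃗_e| = 3.1028e-23 kg·m/s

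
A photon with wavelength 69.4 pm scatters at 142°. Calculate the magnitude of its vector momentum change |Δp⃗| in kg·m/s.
1.7525e-23 kg·m/s

Photon momentum magnitude is p = h/λ.

Initial momentum:
p₀ = h/λ = 6.6261e-34/6.9400e-11 = 9.5477e-24 kg·m/s

After scattering:
λ' = λ + Δλ = 69.4 + 4.3383 = 73.7383 pm
p' = h/λ' = 6.6261e-34/7.3738e-11 = 8.9859e-24 kg·m/s

Momentum is a vector; the scattered photon's direction makes angle θ = 142° with the incident direction. The magnitude of the vector change Δp⃗ = p⃗₀ − p⃗' is found from the law of cosines:
|Δp⃗|² = p₀² + p'² − 2p₀p'cos θ
|Δp⃗|² = (9.5477e-24)² + (8.9859e-24)² − 2·9.5477e-24·8.9859e-24·cos(142°)
|Δp⃗| = 1.7525e-23 kg·m/s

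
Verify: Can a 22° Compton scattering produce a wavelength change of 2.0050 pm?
No, inconsistent

Calculate the expected shift for θ = 22°:

Δλ_expected = λ_C(1 - cos(22°))
Δλ_expected = 2.4263 × (1 - cos(22°))
Δλ_expected = 2.4263 × 0.0728
Δλ_expected = 0.1767 pm

Given shift: 2.0050 pm
Expected shift: 0.1767 pm
Difference: 1.8283 pm

The values do not match. The given shift corresponds to θ ≈ 80.0°, not 22°.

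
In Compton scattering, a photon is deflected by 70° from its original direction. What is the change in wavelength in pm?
1.5965 pm

Using the Compton scattering formula:
Δλ = λ_C(1 - cos θ)

where λ_C = h/(m_e·c) ≈ 2.4263 pm is the Compton wavelength of an electron.

For θ = 70°:
cos(70°) = 0.3420
1 - cos(70°) = 0.6580

Δλ = 2.4263 × 0.6580
Δλ = 1.5965 pm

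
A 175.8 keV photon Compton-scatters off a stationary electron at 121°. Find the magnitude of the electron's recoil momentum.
1.3645e-22 kg·m/s

The electron is initially at rest, so by conservation of momentum:
p⃗_e = p⃗₀ − p⃗'  (incident photon momentum minus scattered photon momentum)

Photon momentum magnitudes (p = h/λ = E/c):
λ₀ = hc/E₀ = 7.0526 pm → p₀ = h/λ₀ = 9.3953e-23 kg·m/s
Δλ = λ_C(1 − cos 121°) = 3.6760 pm
λ' = 10.7285 pm → p' = h/λ' = 6.1761e-23 kg·m/s

The scattered photon makes angle θ = 121° with the incident direction, so by the law of cosines:
|p⃗_e|² = p₀² + p'² − 2p₀p'cos θ
|p⃗_e|² = (9.3953e-23)² + (6.1761e-23)² − 2·9.3953e-23·6.1761e-23·cos(121°)
|p⃗_e| = 1.3645e-22 kg·m/s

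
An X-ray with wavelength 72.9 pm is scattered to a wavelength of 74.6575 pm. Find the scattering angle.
74.00°

First find the wavelength shift:
Δλ = λ' - λ = 74.6575 - 72.9 = 1.7575 pm

Using Δλ = λ_C(1 - cos θ), with λ_C = h/(m_e·c) ≈ 2.42631024 pm:
cos θ = 1 - Δλ/λ_C
cos θ = 1 - 1.7575/2.42631024
cos θ = 0.275649

θ = arccos(0.275649)
θ = 74.00°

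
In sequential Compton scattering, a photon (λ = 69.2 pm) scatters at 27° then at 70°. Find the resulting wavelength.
71.0609 pm

Apply Compton shift twice:

First scattering at θ₁ = 27°:
Δλ₁ = λ_C(1 - cos(27°))
Δλ₁ = 2.4263 × 0.1090
Δλ₁ = 0.2645 pm

After first scattering:
λ₁ = 69.2 + 0.2645 = 69.4645 pm

Second scattering at θ₂ = 70°:
Δλ₂ = λ_C(1 - cos(70°))
Δλ₂ = 2.4263 × 0.6580
Δλ₂ = 1.5965 pm

Final wavelength:
λ₂ = 69.4645 + 1.5965 = 71.0609 pm

Total shift: Δλ_total = 0.2645 + 1.5965 = 1.8609 pm

(Intermediate values are shown rounded; full precision is carried through to the final answer.)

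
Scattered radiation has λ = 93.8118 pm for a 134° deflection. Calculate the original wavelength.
89.7000 pm

From λ' = λ + Δλ, we have λ = λ' - Δλ

First calculate the Compton shift:
Δλ = λ_C(1 - cos θ)
Δλ = 2.4263 × (1 - cos(134°))
Δλ = 2.4263 × 1.6947
Δλ = 4.1118 pm

Initial wavelength:
λ = λ' - Δλ
λ = 93.8118 - 4.1118
λ = 89.7000 pm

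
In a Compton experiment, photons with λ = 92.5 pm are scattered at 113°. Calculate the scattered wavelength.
95.8743 pm

Using the Compton scattering formula:
λ' = λ + Δλ = λ + λ_C(1 - cos θ)

Given:
- Initial wavelength λ = 92.5 pm
- Scattering angle θ = 113°
- Compton wavelength λ_C ≈ 2.4263 pm

Calculate the shift:
Δλ = 2.4263 × (1 - cos(113°))
Δλ = 2.4263 × 1.3907
Δλ = 3.3743 pm

Final wavelength:
λ' = 92.5 + 3.3743 = 95.8743 pm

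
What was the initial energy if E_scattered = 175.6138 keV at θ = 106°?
312.7000 keV

Convert final energy to wavelength (hc ≈ 1239.842 keV·pm):
λ' = hc/E' = 1239.842 / 175.6138 = 7.0600 pm

Calculate the Compton shift:
Δλ = λ_C(1 - cos(106°))
Δλ = 2.4263 × (1 - cos(106°))
Δλ = 3.0951 pm

Initial wavelength:
λ = λ' - Δλ = 7.0600 - 3.0951 = 3.9650 pm

Initial energy:
E = hc/λ = 1239.842 / 3.9650 = 312.7000 keV

(Intermediate values are shown rounded; full precision is carried through to the final answer.)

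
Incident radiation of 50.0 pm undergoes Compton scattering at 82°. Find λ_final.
52.0886 pm

Using the Compton scattering formula:
λ' = λ + Δλ = λ + λ_C(1 - cos θ)

Given:
- Initial wavelength λ = 50.0 pm
- Scattering angle θ = 82°
- Compton wavelength λ_C ≈ 2.4263 pm

Calculate the shift:
Δλ = 2.4263 × (1 - cos(82°))
Δλ = 2.4263 × 0.8608
Δλ = 2.0886 pm

Final wavelength:
λ' = 50.0 + 2.0886 = 52.0886 pm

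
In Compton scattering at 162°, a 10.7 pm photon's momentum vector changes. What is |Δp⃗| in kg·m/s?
1.0361e-22 kg·m/s

Photon momentum magnitude is p = h/λ.

Initial momentum:
p₀ = h/λ = 6.6261e-34/1.0700e-11 = 6.1926e-23 kg·m/s

After scattering:
λ' = λ + Δλ = 10.7 + 4.7339 = 15.4339 pm
p' = h/λ' = 6.6261e-34/1.5434e-11 = 4.2932e-23 kg·m/s

Momentum is a vector; the scattered photon's direction makes angle θ = 162° with the incident direction. The magnitude of the vector change Δp⃗ = p⃗₀ − p⃗' is found from the law of cosines:
|Δp⃗|² = p₀² + p'² − 2p₀p'cos θ
|Δp⃗|² = (6.1926e-23)² + (4.2932e-23)² − 2·6.1926e-23·4.2932e-23·cos(162°)
|Δp⃗| = 1.0361e-22 kg·m/s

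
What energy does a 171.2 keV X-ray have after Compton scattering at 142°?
107.0644 keV

First convert energy to wavelength:
λ = hc/E, with hc ≈ 1239.842 keV·pm (i.e. 1239.842 eV·nm)

For E = 171.2 keV = 171200 eV:
λ = 1239.842 keV·pm / 171.2 keV
λ = 7.2421 pm

Calculate the Compton shift:
Δλ = λ_C(1 - cos(142°)) = 2.4263 × 1.7880
Δλ = 4.3383 pm

Final wavelength:
λ' = 7.2421 + 4.3383 = 11.5803 pm

Final energy:
E' = hc/λ' = 1239.842 / 11.5803 = 107.0644 keV

(Intermediate values are shown rounded; full precision is carried through to the final answer.)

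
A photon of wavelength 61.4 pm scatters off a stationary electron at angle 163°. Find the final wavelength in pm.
66.1466 pm

Using the Compton scattering formula:
λ' = λ + Δλ = λ + λ_C(1 - cos θ)

Given:
- Initial wavelength λ = 61.4 pm
- Scattering angle θ = 163°
- Compton wavelength λ_C ≈ 2.4263 pm

Calculate the shift:
Δλ = 2.4263 × (1 - cos(163°))
Δλ = 2.4263 × 1.9563
Δλ = 4.7466 pm

Final wavelength:
λ' = 61.4 + 4.7466 = 66.1466 pm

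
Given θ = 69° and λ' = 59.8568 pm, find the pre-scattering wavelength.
58.3000 pm

From λ' = λ + Δλ, we have λ = λ' - Δλ

First calculate the Compton shift:
Δλ = λ_C(1 - cos θ)
Δλ = 2.4263 × (1 - cos(69°))
Δλ = 2.4263 × 0.6416
Δλ = 1.5568 pm

Initial wavelength:
λ = λ' - Δλ
λ = 59.8568 - 1.5568
λ = 58.3000 pm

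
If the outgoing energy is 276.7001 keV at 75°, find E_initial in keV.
462.1999 keV

Convert final energy to wavelength (hc ≈ 1239.842 keV·pm):
λ' = hc/E' = 1239.842 / 276.7001 = 4.4808 pm

Calculate the Compton shift:
Δλ = λ_C(1 - cos(75°))
Δλ = 2.4263 × (1 - cos(75°))
Δλ = 1.7983 pm

Initial wavelength:
λ = λ' - Δλ = 4.4808 - 1.7983 = 2.6825 pm

Initial energy:
E = hc/λ = 1239.842 / 2.6825 = 462.1999 keV

(Intermediate values are shown rounded; full precision is carried through to the final answer.)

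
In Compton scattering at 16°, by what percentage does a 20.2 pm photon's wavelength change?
0.4653%

Calculate the Compton shift:
Δλ = λ_C(1 - cos(16°))
Δλ = 2.4263 × (1 - cos(16°))
Δλ = 2.4263 × 0.0387
Δλ = 0.0940 pm

Percentage change:
(Δλ/λ₀) × 100 = (0.0940/20.2) × 100
= 0.4653%

(Intermediate values are shown rounded; full precision is carried through to the final answer.)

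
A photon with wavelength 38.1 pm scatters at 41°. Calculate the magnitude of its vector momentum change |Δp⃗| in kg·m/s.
1.2090e-23 kg·m/s

Photon momentum magnitude is p = h/λ.

Initial momentum:
p₀ = h/λ = 6.6261e-34/3.8100e-11 = 1.7391e-23 kg·m/s

After scattering:
λ' = λ + Δλ = 38.1 + 0.5952 = 38.6952 pm
p' = h/λ' = 6.6261e-34/3.8695e-11 = 1.7124e-23 kg·m/s

Momentum is a vector; the scattered photon's direction makes angle θ = 41° with the incident direction. The magnitude of the vector change Δp⃗ = p⃗₀ − p⃗' is found from the law of cosines:
|Δp⃗|² = p₀² + p'² − 2p₀p'cos θ
|Δp⃗|² = (1.7391e-23)² + (1.7124e-23)² − 2·1.7391e-23·1.7124e-23·cos(41°)
|Δp⃗| = 1.2090e-23 kg·m/s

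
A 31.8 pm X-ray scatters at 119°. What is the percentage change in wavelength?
11.3290%

Calculate the Compton shift:
Δλ = λ_C(1 - cos(119°))
Δλ = 2.4263 × (1 - cos(119°))
Δλ = 2.4263 × 1.4848
Δλ = 3.6026 pm

Percentage change:
(Δλ/λ₀) × 100 = (3.6026/31.8) × 100
= 11.3290%

(Intermediate values are shown rounded; full precision is carried through to the final answer.)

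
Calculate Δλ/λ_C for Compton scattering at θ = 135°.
1.7071 λ_C

The Compton shift formula is:
Δλ = λ_C(1 - cos θ)

Dividing both sides by λ_C:
Δλ/λ_C = 1 - cos θ

For θ = 135°:
Δλ/λ_C = 1 - cos(135°)
Δλ/λ_C = 1 - -0.7071
Δλ/λ_C = 1.7071

This means the shift is 1.7071 × λ_C = 4.1420 pm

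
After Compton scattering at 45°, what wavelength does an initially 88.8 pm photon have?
89.5106 pm

Using the Compton formula: λ' = λ + λ_C(1 − cos θ)

For θ = 45°, cos θ = √2/2 (exact) ≈ 0.7071, so:
1 − cos 45° = 1 − (√2/2) ≈ 0.2929

Δλ = λ_C × 0.2929 = 2.4263 × 0.2929 = 0.7106 pm

λ' = 88.8 + 0.7106 = 89.5106 pm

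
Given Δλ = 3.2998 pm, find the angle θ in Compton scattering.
111.10°

From the Compton formula Δλ = λ_C(1 - cos θ), we can solve for θ:

cos θ = 1 - Δλ/λ_C

Given:
- Δλ = 3.2998 pm
- λ_C = h/(m_e·c) ≈ 2.42631024 pm

cos θ = 1 - 3.2998/2.42631024
cos θ = 1 - 1.360007
cos θ = -0.360007

θ = arccos(-0.360007)
θ = 111.10°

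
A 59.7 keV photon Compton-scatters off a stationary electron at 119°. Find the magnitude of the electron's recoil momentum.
5.0974e-23 kg·m/s

The electron is initially at rest, so by conservation of momentum:
p⃗_e = p⃗₀ − p⃗'  (incident photon momentum minus scattered photon momentum)

Photon momentum magnitudes (p = h/λ = E/c):
λ₀ = hc/E₀ = 20.7679 pm → p₀ = h/λ₀ = 3.1905e-23 kg·m/s
Δλ = λ_C(1 − cos 119°) = 3.6026 pm
λ' = 24.3705 pm → p' = h/λ' = 2.7189e-23 kg·m/s

The scattered photon makes angle θ = 119° with the incident direction, so by the law of cosines:
|p⃗_e|² = p₀² + p'² − 2p₀p'cos θ
|p⃗_e|² = (3.1905e-23)² + (2.7189e-23)² − 2·3.1905e-23·2.7189e-23·cos(119°)
|p⃗_e| = 5.0974e-23 kg·m/s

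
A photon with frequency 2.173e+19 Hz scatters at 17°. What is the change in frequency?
1.657e+17 Hz (decrease)

Convert frequency to wavelength (c = 299792458 m/s):
λ₀ = c/f₀ = 299792458/2.173e+19 = 1.3796247e-11 m = 13.7962 pm

Calculate Compton shift:
Δλ = λ_C(1 - cos(17°)) = 0.1060 pm

Final wavelength:
λ' = λ₀ + Δλ = 13.7962 + 0.1060 = 13.9023 pm

Final frequency:
f' = c/λ' = 299792458/1.3902266e-11 = 2.1564288e+19 Hz

Frequency shift (decrease):
Δf = f₀ - f' = 2.173e+19 - 2.1564288e+19 = 1.657e+17 Hz

(Intermediate values are shown rounded; full precision is carried through to the final answer.)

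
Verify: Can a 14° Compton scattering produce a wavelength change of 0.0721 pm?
Yes, consistent

Calculate the expected shift for θ = 14°:

Δλ_expected = λ_C(1 - cos(14°))
Δλ_expected = 2.4263 × (1 - cos(14°))
Δλ_expected = 2.4263 × 0.0297
Δλ_expected = 0.0721 pm

Given shift: 0.0721 pm
Expected shift: 0.0721 pm
Difference: 0.0000 pm

The values match. This is consistent with Compton scattering at the stated angle.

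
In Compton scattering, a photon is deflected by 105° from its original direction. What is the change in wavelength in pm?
3.0543 pm

Using the Compton scattering formula:
Δλ = λ_C(1 - cos θ)

where λ_C = h/(m_e·c) ≈ 2.4263 pm is the Compton wavelength of an electron.

For θ = 105°:
cos(105°) = -0.2588
1 - cos(105°) = 1.2588

Δλ = 2.4263 × 1.2588
Δλ = 3.0543 pm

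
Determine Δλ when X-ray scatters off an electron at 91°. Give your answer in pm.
2.4687 pm

Using the Compton scattering formula:
Δλ = λ_C(1 - cos θ)

where λ_C = h/(m_e·c) ≈ 2.4263 pm is the Compton wavelength of an electron.

For θ = 91°:
cos(91°) = -0.0175
1 - cos(91°) = 1.0175

Δλ = 2.4263 × 1.0175
Δλ = 2.4687 pm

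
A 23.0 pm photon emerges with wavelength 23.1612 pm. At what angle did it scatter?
21.00°

First find the wavelength shift:
Δλ = λ' - λ = 23.1612 - 23.0 = 0.1612 pm

Using Δλ = λ_C(1 - cos θ), with λ_C = h/(m_e·c) ≈ 2.42631024 pm:
cos θ = 1 - Δλ/λ_C
cos θ = 1 - 0.1612/2.42631024
cos θ = 0.933562

θ = arccos(0.933562)
θ = 21.00°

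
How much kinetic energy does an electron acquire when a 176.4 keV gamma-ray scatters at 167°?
71.4977 keV

By energy conservation: K_e = E_initial - E_final

First find the scattered photon energy:
Initial wavelength: λ = hc/E = 7.0286 pm
Compton shift: Δλ = λ_C(1 - cos(167°)) = 4.7904 pm
Final wavelength: λ' = 7.0286 + 4.7904 = 11.8190 pm
Final photon energy: E' = hc/λ' = 104.9023 keV

Electron kinetic energy:
K_e = E - E' = 176.4000 - 104.9023 = 71.4977 keV

(Intermediate values are shown rounded; full precision is carried through to the final answer.)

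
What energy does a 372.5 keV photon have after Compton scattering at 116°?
181.8385 keV

First convert energy to wavelength:
λ = hc/E, with hc ≈ 1239.842 keV·pm (i.e. 1239.842 eV·nm)

For E = 372.5 keV = 372500 eV:
λ = 1239.842 keV·pm / 372.5 keV
λ = 3.3284 pm

Calculate the Compton shift:
Δλ = λ_C(1 - cos(116°)) = 2.4263 × 1.4384
Δλ = 3.4899 pm

Final wavelength:
λ' = 3.3284 + 3.4899 = 6.8184 pm

Final energy:
E' = hc/λ' = 1239.842 / 6.8184 = 181.8385 keV

(Intermediate values are shown rounded; full precision is carried through to the final answer.)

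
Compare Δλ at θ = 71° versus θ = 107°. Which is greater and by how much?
107° produces the larger shift by a factor of 1.916

Calculate both shifts using Δλ = λ_C(1 - cos θ):

For θ₁ = 71°:
Δλ₁ = 2.4263 × (1 - cos(71°))
Δλ₁ = 2.4263 × 0.6744
Δλ₁ = 1.6364 pm

For θ₂ = 107°:
Δλ₂ = 2.4263 × (1 - cos(107°))
Δλ₂ = 2.4263 × 1.2924
Δλ₂ = 3.1357 pm

The 107° angle produces the larger shift.
Ratio: 3.1357/1.6364 = 1.916

(Intermediate values are shown rounded; full precision is carried through to the final answer.)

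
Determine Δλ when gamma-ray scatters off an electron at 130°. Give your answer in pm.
3.9859 pm

Using the Compton scattering formula:
Δλ = λ_C(1 - cos θ)

where λ_C = h/(m_e·c) ≈ 2.4263 pm is the Compton wavelength of an electron.

For θ = 130°:
cos(130°) = -0.6428
1 - cos(130°) = 1.6428

Δλ = 2.4263 × 1.6428
Δλ = 3.9859 pm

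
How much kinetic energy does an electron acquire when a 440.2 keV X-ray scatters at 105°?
229.0131 keV

By energy conservation: K_e = E_initial - E_final

First find the scattered photon energy:
Initial wavelength: λ = hc/E = 2.8165 pm
Compton shift: Δλ = λ_C(1 - cos(105°)) = 3.0543 pm
Final wavelength: λ' = 2.8165 + 3.0543 = 5.8708 pm
Final photon energy: E' = hc/λ' = 211.1869 keV

Electron kinetic energy:
K_e = E - E' = 440.2000 - 211.1869 = 229.0131 keV

(Intermediate values are shown rounded; full precision is carried through to the final answer.)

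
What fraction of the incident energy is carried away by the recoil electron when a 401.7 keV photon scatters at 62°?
0.2943 (or 29.43%)

Calculate initial and final photon energies:

Initial: E₀ = 401.7 keV → λ₀ = 3.0865 pm
Compton shift: Δλ = 1.2872 pm
Final wavelength: λ' = 4.3737 pm
Final energy: E' = 283.4758 keV

Fractional energy loss:
(E₀ - E')/E₀ = (401.7000 - 283.4758)/401.7000
= 118.2242/401.7000
= 0.2943
= 29.43%

(Intermediate values are shown rounded; full precision is carried through to the final answer.)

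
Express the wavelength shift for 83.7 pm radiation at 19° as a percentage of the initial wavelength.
0.1579%

Calculate the Compton shift:
Δλ = λ_C(1 - cos(19°))
Δλ = 2.4263 × (1 - cos(19°))
Δλ = 2.4263 × 0.0545
Δλ = 0.1322 pm

Percentage change:
(Δλ/λ₀) × 100 = (0.1322/83.7) × 100
= 0.1579%

(Intermediate values are shown rounded; full precision is carried through to the final answer.)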